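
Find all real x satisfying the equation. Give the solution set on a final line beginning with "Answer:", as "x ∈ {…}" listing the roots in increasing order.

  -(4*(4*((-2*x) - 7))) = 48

Step 1. [-(4*(4*((-2*x) - 7))) = 48] leading − — multiply by −1, so neg: 4*(4*((-2*x) - 7)) = -48.
Step 2. [4*(4*((-2*x) - 7)) = -48] 4·(inner) — divide through by 4 ⇒ div: 4*((-2*x) - 7) = -12.
Step 3. [4*((-2*x) - 7) = -12] 4 out front; divide by 4 ⇒ div: (-2*x) - 7 = -3.
Step 4. [(-2*x) - 7 = -3] 7 comes off first (add 7). So sub: -2*x = 4.
Step 5. [-2*x = 4] -2·(inner) — divide through by -2. So div: x = -2.

Answer: x ∈ {-2}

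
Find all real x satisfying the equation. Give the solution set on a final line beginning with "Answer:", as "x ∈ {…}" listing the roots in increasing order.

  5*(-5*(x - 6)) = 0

Step 1. [5*(-5*(x - 6)) = 0] divide by the outer 5 ⇒ div: -5*(x - 6) = 0.
Step 2. [-5*(x - 6) = 0] -5 out front; divide by -5. So div: x - 6 = 0.
Step 3. [x - 6 = 0] peel the -6: add 6 from each side. So sub: x = 6.

Answer: x ∈ {6}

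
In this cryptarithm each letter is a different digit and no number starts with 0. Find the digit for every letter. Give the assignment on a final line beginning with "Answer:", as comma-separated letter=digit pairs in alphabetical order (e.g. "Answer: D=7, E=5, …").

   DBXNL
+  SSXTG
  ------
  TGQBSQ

Step 1. [col 1: L + G ≡ Q (mod 10)] no forcing yet in column 1 (carry-in 0); G=2 is free and consistent — try it ⇒ G=2.
Step 2. [col 1: L + G ≡ Q (mod 10)] column 1 (L + G ≡ Q (mod 10), carry-in 0) doesn't pin L yet; pick L=8 and continue, so L=8.
Step 3. [col 1: L + G ≡ Q (mod 10)] in column 1 we have L+G≡Q with carry-in 0; given L=8, G=2 and digits 2,8 already taken and all letters distinct, that pins Q to 0, so Q=0.
Step 4. [col 2: N + T ≡ S (mod 10)] N=3 is one option consistent with column 2 (N + T ≡ S (mod 10), carry-in 1) — take it, so N=3.
Step 5. [col 2: N + T ≡ S (mod 10)] column 2 (N + T ≡ S (mod 10), carry-in 1) doesn't pin T yet; pick T=1 and continue ⇒ T=1.
Step 6. [col 2: N + T ≡ S (mod 10)] column 2 reads N+T+carry(1)=S with N=3, T=1; with digits 0,1,2,3,8 already taken and all letters distinct, the only value for S is 5 ⇒ S=5.
Step 7. [col 3: X + X ≡ B (mod 10)] in column 3 we have X+X≡B with carry-in 0; given nothing yet and digits 0,1,2,3,5,8 already taken and all letters distinct, that pins X to 7, so X=7.
Step 8. [col 3: X + X ≡ B (mod 10)] from column 3 (X=7, carry-in 0, digits 0,1,2,3,5,7,8 already taken and all letters distinct): B must equal 4. So B=4.
Step 9. [col 5: D + S ≡ G (mod 10)] in column 5 we have D+S≡G with carry-in 1; given S=5, G=2 and digits 0,1,2,3,4,5,7,8 already taken and all letters distinct, that pins D to 6. So D=6.

Answer: B=4, D=6, G=2, L=8, N=3, Q=0, S=5, T=1, X=7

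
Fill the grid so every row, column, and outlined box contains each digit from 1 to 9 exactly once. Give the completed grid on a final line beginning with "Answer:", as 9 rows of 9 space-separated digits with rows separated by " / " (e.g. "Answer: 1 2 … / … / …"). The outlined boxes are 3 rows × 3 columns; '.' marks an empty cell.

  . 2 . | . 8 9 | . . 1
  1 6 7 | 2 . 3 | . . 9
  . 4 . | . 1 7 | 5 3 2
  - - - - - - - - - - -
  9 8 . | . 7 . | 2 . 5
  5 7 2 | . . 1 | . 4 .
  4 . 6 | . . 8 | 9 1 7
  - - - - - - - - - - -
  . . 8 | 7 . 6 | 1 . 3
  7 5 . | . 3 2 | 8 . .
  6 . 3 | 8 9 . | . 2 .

Step 1. [r4c8∈{6}] r4c8's peers cover all but 6 ⇒ r4c8=6.
Step 2. [r8c3∈{1,4,9}] across col 3, 4 lands solely at r8c3. So r8c3=4.
Step 3. [r2c5∈{4,5}] r2c5 is the only open cell in row 2 admitting 5 ⇒ r2c5=5.
Step 4. [r4c4∈{3,4}] row 4 places 3 nowhere but r4c4, so r4c4=3.
Step 5. [r1c7∈{4,6,7}] 6 has one home in col 7: r1c7 ⇒ r1c7=6.
Step 6. [r9c9∈{4}] nothing but 4 survives at r9c9 ⇒ r9c9=4.
Step 7. [r5c5∈{6}] r5c5 has the single candidate 6 ⇒ r5c5=6.
Step 8. [r8c8∈{9}] only 9 remains possible at r8c8 ⇒ r8c8=9.
Step 9. [r6c4∈{5}] only 5 remains possible at r6c4. So r6c4=5.
Step 10. [r9c2∈{1}] only 1 remains possible at r9c2, so r9c2=1.
Step 11. [r5c9∈{8}] nothing but 8 survives at r5c9. So r5c9=8.
Step 12. [r7c5∈{4}] r7c5's peers cover all but 4. So r7c5=4.
Step 13. [r2c7∈{4}] r2c7's peers cover all but 4, so r2c7=4.
Step 14. [r6c5∈{2}] nothing but 2 survives at r6c5, so r6c5=2.
Step 15. [r6c2∈{3}] only 3 remains possible at r6c2, so r6c2=3.
Step 16. [r5c4∈{9}] r5c4 has the single candidate 9 ⇒ r5c4=9.
Step 17. [r2c8∈{8}] r2c8 has the single candidate 8. So r2c8=8.
Step 18. [r1c4∈{4}] r1c4 has the single candidate 4 ⇒ r1c4=4.
Step 19. [r3c4∈{6}] r3c4 has the single candidate 6 ⇒ r3c4=6.
Step 20. [r8c9∈{6}] r8c9's peers cover all but 6. So r8c9=6.
Step 21. [r1c3∈{5}] nothing but 5 survives at r1c3. So r1c3=5.
Step 22. [r9c7∈{7}] r9c7 is down to just 7, so r9c7=7.
Step 23. [r7c1∈{2}] r7c1 has the single candidate 2. So r7c1=2.
Step 24. [r3c3∈{9}] nothing but 9 survives at r3c3 ⇒ r3c3=9.
Step 25. [r4c3∈{1}] r4c3 has the single candidate 1 ⇒ r4c3=1.
Step 26. [r3c1∈{8}] r3c1 is down to just 8. So r3c1=8.
Step 27. [r4c6∈{4}] r4c6 has the single candidate 4 ⇒ r4c6=4.
Step 28. [r8c4∈{1}] r8c4 has the single candidate 1 ⇒ r8c4=1.
Step 29. [r7c2∈{9}] nothing but 9 survives at r7c2. So r7c2=9.
Step 30. [r7c8∈{5}] r7c8 is down to just 5. So r7c8=5.
Step 31. [r1c8∈{7}] only 7 remains possible at r1c8. So r1c8=7.
Step 32. [r1c1∈{3}] r1c1 has the single candidate 3, so r1c1=3.
Step 33. [r5c7∈{3}] r5c7 has the single candidate 3, so r5c7=3.
Step 34. [r9c6∈{5}] r9c6 has the single candidate 5, so r9c6=5.

Answer: 3 2 5 4 8 9 6 7 1 / 1 6 7 2 5 3 4 8 9 / 8 4 9 6 1 7 5 3 2 / 9 8 1 3 7 4 2 6 5 / 5 7 2 9 6 1 3 4 8 / 4 3 6 5 2 8 9 1 7 / 2 9 8 7 4 6 1 5 3 / 7 5 4 1 3 2 8 9 6 / 6 1 3 8 9 5 7 2 4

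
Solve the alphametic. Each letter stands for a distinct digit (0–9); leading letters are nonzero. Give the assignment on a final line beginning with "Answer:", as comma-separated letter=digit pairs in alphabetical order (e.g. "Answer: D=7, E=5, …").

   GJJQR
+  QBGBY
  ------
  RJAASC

Step 1. [col 1: R + Y ≡ C (mod 10)] Y=9 is one option consistent with column 1 (R + Y ≡ C (mod 10), carry-in 0) — take it ⇒ Y=9.
Step 2. [col 1: R + Y ≡ C (mod 10)] several values work for R in column 1 (R + Y ≡ C (mod 10), carry-in 0); try R=1, so R=1.
Step 3. [col 1: R + Y ≡ C (mod 10)] column 1: given R=1, Y=9, carry-in 0, and digits 1,9 already taken and all letters distinct, R+Y≡C (mod 10) forces C=0. So C=0.
Step 4. [col 2: Q + B ≡ S (mod 10)] column 2 (Q + B ≡ S (mod 10), carry-in 1) doesn't pin B yet; pick B=6 and continue ⇒ B=6.
Step 5. [col 2: Q + B ≡ S (mod 10)] no forcing yet in column 2 (carry-in 1); S=4 is free and consistent — try it. So S=4.
Step 6. [col 2: Q + B ≡ S (mod 10)] in column 2 we have Q+B≡S with carry-in 1; given B=6, S=4 and digits 0,1,4,6,9 already taken and all letters distinct, that pins Q to 7. So Q=7.
Step 7. [col 3: J + G ≡ A (mod 10)] column 3 (J + G ≡ A (mod 10), carry-in 1) doesn't pin A yet; pick A=8 and continue. So A=8.
Step 8. [col 3: J + G ≡ A (mod 10)] G=5 is one option consistent with column 3 (J + G ≡ A (mod 10), carry-in 1) — take it. So G=5.
Step 9. [col 3: J + G ≡ A (mod 10)] in column 3 we have J+G≡A with carry-in 1; given G=5, A=8 and digits 0,1,4,5,6,7,8,9 already taken and all letters distinct, that pins J to 2. So J=2.

Answer: A=8, B=6, C=0, G=5, J=2, Q=7, R=1, S=4, Y=9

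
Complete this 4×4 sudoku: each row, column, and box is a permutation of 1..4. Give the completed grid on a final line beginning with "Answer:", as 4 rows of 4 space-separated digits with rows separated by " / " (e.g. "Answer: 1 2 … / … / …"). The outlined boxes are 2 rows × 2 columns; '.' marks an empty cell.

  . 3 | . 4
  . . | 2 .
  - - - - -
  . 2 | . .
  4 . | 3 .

Step 1. [r2c1∈{1}] only 1 remains possible at r2c1, so r2c1=1.
Step 2. [r3c4∈{1}] only 1 remains possible at r3c4, so r3c4=1.
Step 3. [r1c1∈{2}] r1c1's peers cover all but 2. So r1c1=2.
Step 4. [r4c4∈{2}] nothing but 2 survives at r4c4 ⇒ r4c4=2.
Step 5. [r2c2∈{4}] r2c2 has the single candidate 4 ⇒ r2c2=4.
Step 6. [r2c4∈{3}] nothing but 3 survives at r2c4, so r2c4=3.
Step 7. [r3c3∈{4}] r3c3's peers cover all but 4. So r3c3=4.
Step 8. [r1c3∈{1}] nothing but 1 survives at r1c3 ⇒ r1c3=1.
Step 9. [r4c2∈{1}] nothing but 1 survives at r4c2 ⇒ r4c2=1.
Step 10. [r3c1∈{3}] r3c1 is down to just 3, so r3c1=3.

Answer: 2 3 1 4 / 1 4 2 3 / 3 2 4 1 / 4 1 3 2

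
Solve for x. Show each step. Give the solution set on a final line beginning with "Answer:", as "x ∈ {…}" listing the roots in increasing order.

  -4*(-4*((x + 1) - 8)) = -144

Step 1. [-4*(-4*((x + 1) - 8)) = -144] leading coefficient -4: divide by -4. So div: -4*((x + 1) - 8) = 36.
Step 2. [-4*((x + 1) - 8) = 36] divide by the outer -4 ⇒ div: (x + 1) - 8 = -9.
Step 3. [(x + 1) - 8 = -9] -8 is outermost — add 8 both sides, so sub: x + 1 = -1.
Step 4. [x + 1 = -1] +1 is outermost — subtract 1 both sides ⇒ sub: x = -2.

Answer: x ∈ {-2}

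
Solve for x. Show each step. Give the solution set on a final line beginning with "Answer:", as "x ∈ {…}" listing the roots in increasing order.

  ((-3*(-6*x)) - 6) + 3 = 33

Step 1. [((-3*(-6*x)) - 6) + 3 = 33] the outer +3 inverts by subtracting 3, so sub: (-3*(-6*x)) - 6 = 30.
Step 2. [(-3*(-6*x)) - 6 = 30] add 6: x sits inside (… - 6) ⇒ sub: -3*(-6*x) = 36.
Step 3. [-3*(-6*x) = 36] -3 out front; divide by -3 ⇒ div: -6*x = -12.
Step 4. [-6*x = -12] leading coefficient -6: divide by -6, so div: x = 2.

Answer: x ∈ {2}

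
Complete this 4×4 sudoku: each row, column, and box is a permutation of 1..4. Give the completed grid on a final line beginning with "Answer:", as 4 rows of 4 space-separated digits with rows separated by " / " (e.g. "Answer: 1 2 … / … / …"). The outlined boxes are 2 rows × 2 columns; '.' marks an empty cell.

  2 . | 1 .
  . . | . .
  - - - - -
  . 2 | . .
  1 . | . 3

Step 1. [r4c2∈{4}] nothing but 4 survives at r4c2 ⇒ r4c2=4.
Step 2. [r2c3∈{2,3,4}] across col 3, 3 lands solely at r2c3. So r2c3=3.
Step 3. [r1c4∈{4}] r1c4's peers cover all but 4 ⇒ r1c4=4.
Step 4. [r3c1∈{3}] r3c1 has the single candidate 3. So r3c1=3.
Step 5. [r3c3∈{4}] r3c3's peers cover all but 4 ⇒ r3c3=4.
Step 6. [r2c1∈{4}] only 4 remains possible at r2c1 ⇒ r2c1=4.
Step 7. [r2c4∈{2}] r2c4 has the single candidate 2, so r2c4=2.
Step 8. [r4c3∈{2}] r4c3's peers cover all but 2, so r4c3=2.
Step 9. [r2c2∈{1}] only 1 remains possible at r2c2. So r2c2=1.
Step 10. [r1c2∈{3}] r1c2's peers cover all but 3 ⇒ r1c2=3.
Step 11. [r3c4∈{1}] only 1 remains possible at r3c4, so r3c4=1.

Answer: 2 3 1 4 / 4 1 3 2 / 3 2 4 1 / 1 4 2 3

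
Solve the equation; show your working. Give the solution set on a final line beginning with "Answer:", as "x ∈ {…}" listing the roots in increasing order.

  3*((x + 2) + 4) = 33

Step 1. [3*((x + 2) + 4) = 33] LHS = 3·(…); ÷3 both sides ⇒ div: (x + 2) + 4 = 11.
Step 2. [(x + 2) + 4 = 11] 4 comes off first (subtract 4) ⇒ sub: x + 2 = 7.
Step 3. [x + 2 = 7] the outer +2 inverts by subtracting 2 ⇒ sub: x = 5.

Answer: x ∈ {5}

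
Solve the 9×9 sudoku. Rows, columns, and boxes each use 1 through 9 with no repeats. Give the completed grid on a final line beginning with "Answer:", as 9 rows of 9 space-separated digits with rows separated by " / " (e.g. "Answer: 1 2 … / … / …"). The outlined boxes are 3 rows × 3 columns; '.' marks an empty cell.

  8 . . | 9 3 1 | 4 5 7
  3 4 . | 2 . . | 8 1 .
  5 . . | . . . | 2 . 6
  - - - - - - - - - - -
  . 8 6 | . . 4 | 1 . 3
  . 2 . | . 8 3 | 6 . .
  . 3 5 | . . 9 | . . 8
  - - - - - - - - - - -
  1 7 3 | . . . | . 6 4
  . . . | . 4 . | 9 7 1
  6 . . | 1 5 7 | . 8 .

Step 1. [r3c5∈{7}] r3c5 has the single candidate 7. So r3c5=7.
Step 2. [r5c3∈{1,4,7,9}] in row 5, 1 fits only at r5c3. So r5c3=1.
Step 3. [r7c4∈{8}] only 8 remains possible at r7c4. So r7c4=8.
Step 4. [r3c3∈{9}] only 9 remains possible at r3c3. So r3c3=9.
Step 5. [r4c5∈{2}] nothing but 2 survives at r4c5, so r4c5=2.
Step 6. [r4c8∈{9}] r4c8 has the single candidate 9. So r4c8=9.
Step 7. [r4c1∈{7}] only 7 remains possible at r4c1, so r4c1=7.
Step 8. [r8c1∈{2}] r8c1 has the single candidate 2. So r8c1=2.
Step 9. [r8c6∈{6}] r8c6's peers cover all but 6, so r8c6=6.
Step 10. [r5c4∈{5,7}] row 5 places 7 nowhere but r5c4. So r5c4=7.
Step 11. [r6c1∈{4}] r6c1 has the single candidate 4, so r6c1=4.
Step 12. [r6c5∈{1,6}] in row 6, 1 fits only at r6c5 ⇒ r6c5=1.
Step 13. [r8c2∈{5}] r8c2's peers cover all but 5. So r8c2=5.
Step 14. [r4c4∈{5}] r4c4's peers cover all but 5. So r4c4=5.
Step 15. [r5c9∈{5}] r5c9's peers cover all but 5, so r5c9=5.
Step 16. [r1c2∈{6}] r1c2 is down to just 6 ⇒ r1c2=6.
Step 17. [r6c4∈{6}] r6c4's peers cover all but 6. So r6c4=6.
Step 18. [r3c4∈{4}] r3c4's peers cover all but 4 ⇒ r3c4=4.
Step 19. [r9c2∈{9}] r9c2 has the single candidate 9 ⇒ r9c2=9.
Step 20. [r2c9∈{9}] r2c9 has the single candidate 9, so r2c9=9.
Step 21. [r2c3∈{7}] r2c3 is down to just 7, so r2c3=7.
Step 22. [r2c5∈{6}] r2c5 is down to just 6. So r2c5=6.
Step 23. [r7c6∈{2}] nothing but 2 survives at r7c6. So r7c6=2.
Step 24. [r3c6∈{8}] nothing but 8 survives at r3c6, so r3c6=8.
Step 25. [r7c7∈{5}] only 5 remains possible at r7c7 ⇒ r7c7=5.
Step 26. [r8c3∈{8}] nothing but 8 survives at r8c3. So r8c3=8.
Step 27. [r9c7∈{3}] r9c7's peers cover all but 3. So r9c7=3.
Step 28. [r9c3∈{4}] r9c3's peers cover all but 4, so r9c3=4.
Step 29. [r5c8∈{4}] r5c8 has the single candidate 4, so r5c8=4.
Step 30. [r6c8∈{2}] r6c8 is down to just 2, so r6c8=2.
Step 31. [r2c6∈{5}] only 5 remains possible at r2c6 ⇒ r2c6=5.
Step 32. [r7c5∈{9}] nothing but 9 survives at r7c5 ⇒ r7c5=9.
Step 33. [r5c1∈{9}] r5c1 has the single candidate 9 ⇒ r5c1=9.
Step 34. [r8c4∈{3}] r8c4 is down to just 3, so r8c4=3.
Step 35. [r3c2∈{1}] r3c2 is down to just 1, so r3c2=1.
Step 36. [r9c9∈{2}] only 2 remains possible at r9c9 ⇒ r9c9=2.
Step 37. [r1c3∈{2}] nothing but 2 survives at r1c3 ⇒ r1c3=2.
Step 38. [r6c7∈{7}] only 7 remains possible at r6c7. So r6c7=7.
Step 39. [r3c8∈{3}] nothing but 3 survives at r3c8 ⇒ r3c8=3.

Answer: 8 6 2 9 3 1 4 5 7 / 3 4 7 2 6 5 8 1 9 / 5 1 9 4 7 8 2 3 6 / 7 8 6 5 2 4 1 9 3 / 9 2 1 7 8 3 6 4 5 / 4 3 5 6 1 9 7 2 8 / 1 7 3 8 9 2 5 6 4 / 2 5 8 3 4 6 9 7 1 / 6 9 4 1 5 7 3 8 2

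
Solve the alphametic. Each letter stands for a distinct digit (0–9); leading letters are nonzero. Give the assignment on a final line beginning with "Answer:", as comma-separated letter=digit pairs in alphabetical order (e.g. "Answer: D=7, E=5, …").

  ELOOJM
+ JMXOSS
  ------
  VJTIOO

Step 1. [col 1: M + S ≡ O (mod 10)] several values work for M in column 1 (M + S ≡ O (mod 10), carry-in 0); try M=5 ⇒ M=5.
Step 2. [col 1: M + S ≡ O (mod 10)] column 1 (M + S ≡ O (mod 10), carry-in 0) doesn't pin O yet; pick O=1 and continue, so O=1.
Step 3. [col 1: M + S ≡ O (mod 10)] in column 1 we have M+S≡O with carry-in 0; given M=5, O=1 and digits 1,5 already taken and all letters distinct, that pins S to 6 ⇒ S=6.
Step 4. [col 2: J + S ≡ O (mod 10)] in column 2 we have J+S≡O with carry-in 1; given S=6, O=1 and digits 1,5,6 already taken and all letters distinct, that pins J to 4. So J=4.
Step 5. [col 3: O + O ≡ I (mod 10)] in column 3 we have O+O≡I with carry-in 1; given O=1 and digits 1,4,5,6 already taken and all letters distinct, that pins I to 3 ⇒ I=3.
Step 6. [col 4: O + X ≡ T (mod 10)] several values work for T in column 4 (O + X ≡ T (mod 10), carry-in 0); try T=0, so T=0.
Step 7. [col 4: O + X ≡ T (mod 10)] from column 4 (O=1, T=0, carry-in 0, digits 0,1,3,4,5,6 already taken and all letters distinct): X must equal 9. So X=9.
Step 8. [col 5: L + M ≡ J (mod 10)] in column 5 we have L+M≡J with carry-in 1; given M=5, J=4 and digits 0,1,3,4,5,6,9 already taken and all letters distinct, that pins L to 8 ⇒ L=8.
Step 9. [col 6: E + J ≡ V (mod 10)] column 6 (E + J ≡ V (mod 10), carry-in 1) doesn't pin E yet; pick E=2 and continue ⇒ E=2.
Step 10. [col 6: E + J ≡ V (mod 10)] in column 6 we have E+J≡V with carry-in 1; given E=2, J=4 and digits 0,1,2,3,4,5,6,8,9 already taken and all letters distinct, that pins V to 7 ⇒ V=7.

Answer: E=2, I=3, J=4, L=8, M=5, O=1, S=6, T=0, V=7, X=9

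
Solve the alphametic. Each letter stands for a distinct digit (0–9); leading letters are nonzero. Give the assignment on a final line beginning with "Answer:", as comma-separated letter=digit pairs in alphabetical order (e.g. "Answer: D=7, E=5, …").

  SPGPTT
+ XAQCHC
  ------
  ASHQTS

Step 1. [col 1: T + C ≡ S (mod 10)] no forcing yet in column 1 (carry-in 0); S=5 is free and consistent — try it ⇒ S=5.
Step 2. [col 1: T + C ≡ S (mod 10)] T=4 is one option consistent with column 1 (T + C ≡ S (mod 10), carry-in 0) — take it, so T=4.
Step 3. [col 1: T + C ≡ S (mod 10)] from column 1 (T=4, S=5, carry-in 0, digits 4,5 already taken and all letters distinct): C must equal 1, so C=1.
Step 4. [col 2: T + H ≡ T (mod 10)] column 2: given T=4, carry-in 0, and digits 1,4,5 already taken and all letters distinct, T+H≡T (mod 10) forces H=0, so H=0.
Step 5. [col 3: P + C ≡ Q (mod 10)] column 3 (P + C ≡ Q (mod 10), carry-in 0) doesn't pin Q yet; pick Q=7 and continue, so Q=7.
Step 6. [col 3: P + C ≡ Q (mod 10)] column 3: given C=1, Q=7, carry-in 0, and digits 0,1,4,5,7 already taken and all letters distinct, P+C≡Q (mod 10) forces P=6 ⇒ P=6.
Step 7. [col 4: G + Q ≡ H (mod 10)] column 4: given Q=7, H=0, carry-in 0, and digits 0,1,4,5,6,7 already taken and all letters distinct, G+Q≡H (mod 10) forces G=3. So G=3.
Step 8. [col 5: P + A ≡ S (mod 10)] in column 5 we have P+A≡S with carry-in 1; given P=6, S=5 and digits 0,1,3,4,5,6,7 already taken and all letters distinct, that pins A to 8. So A=8.
Step 9. [col 6: S + X ≡ A (mod 10)] in column 6 we have S+X≡A with carry-in 1; given S=5, A=8 and digits 0,1,3,4,5,6,7,8 already taken and all letters distinct, that pins X to 2. So X=2.

Answer: A=8, C=1, G=3, H=0, P=6, Q=7, S=5, T=4, X=2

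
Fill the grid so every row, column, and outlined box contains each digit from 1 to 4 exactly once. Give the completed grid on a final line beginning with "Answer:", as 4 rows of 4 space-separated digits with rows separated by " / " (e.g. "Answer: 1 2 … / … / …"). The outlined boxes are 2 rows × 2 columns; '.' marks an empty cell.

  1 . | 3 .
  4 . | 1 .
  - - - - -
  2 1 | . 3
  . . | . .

Step 1. [r4c2∈{3,4}] r4c2 is the only open cell in col 2 admitting 4. So r4c2=4.
Step 2. [r2c4∈{2}] r2c4 is down to just 2 ⇒ r2c4=2.
Step 3. [r1c4∈{4}] nothing but 4 survives at r1c4. So r1c4=4.
Step 4. [r3c3∈{4}] r3c3 is down to just 4, so r3c3=4.
Step 5. [r4c3∈{2}] r4c3 is down to just 2 ⇒ r4c3=2.
Step 6. [r1c2∈{2}] r1c2 is down to just 2, so r1c2=2.
Step 7. [r2c2∈{3}] r2c2 has the single candidate 3. So r2c2=3.
Step 8. [r4c1∈{3}] nothing but 3 survives at r4c1. So r4c1=3.
Step 9. [r4c4∈{1}] nothing but 1 survives at r4c4. So r4c4=1.

Answer: 1 2 3 4 / 4 3 1 2 / 2 1 4 3 / 3 4 2 1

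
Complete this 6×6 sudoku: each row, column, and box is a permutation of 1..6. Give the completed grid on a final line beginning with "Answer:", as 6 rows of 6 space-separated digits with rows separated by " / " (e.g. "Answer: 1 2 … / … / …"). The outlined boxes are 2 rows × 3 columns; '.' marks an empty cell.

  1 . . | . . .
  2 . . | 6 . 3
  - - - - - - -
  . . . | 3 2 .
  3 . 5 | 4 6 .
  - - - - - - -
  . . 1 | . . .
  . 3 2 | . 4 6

Step 1. [r1c5∈{5}] r1c5's peers cover all but 5, so r1c5=5.
Step 2. [r2c3∈{4}] r2c3 is down to just 4, so r2c3=4.
Step 3. [r1c2∈{6}] only 6 remains possible at r1c2, so r1c2=6.
Step 4. [r6c1∈{5}] only 5 remains possible at r6c1, so r6c1=5.
Step 5. [r5c1∈{4,6}] in row 5, 6 fits only at r5c1. So r5c1=6.
Step 6. [r1c4∈{2}] r1c4's peers cover all but 2. So r1c4=2.
Step 7. [r3c6∈{1,5}] 5 has one home in row 3: r3c6, so r3c6=5.
Step 8. [r3c2∈{1,4}] in row 3, 1 fits only at r3c2. So r3c2=1.
Step 9. [r2c5∈{1}] r2c5's peers cover all but 1. So r2c5=1.
Step 10. [r3c3∈{6}] only 6 remains possible at r3c3, so r3c3=6.
Step 11. [r3c1∈{4}] only 4 remains possible at r3c1 ⇒ r3c1=4.
Step 12. [r6c4∈{1}] only 1 remains possible at r6c4 ⇒ r6c4=1.
Step 13. [r5c5∈{3}] r5c5 has the single candidate 3. So r5c5=3.
Step 14. [r1c6∈{4}] r1c6's peers cover all but 4 ⇒ r1c6=4.
Step 15. [r1c3∈{3}] only 3 remains possible at r1c3 ⇒ r1c3=3.
Step 16. [r2c2∈{5}] only 5 remains possible at r2c2, so r2c2=5.
Step 17. [r5c6∈{2}] r5c6 is down to just 2. So r5c6=2.
Step 18. [r5c2∈{4}] only 4 remains possible at r5c2, so r5c2=4.
Step 19. [r4c2∈{2}] r4c2 is down to just 2 ⇒ r4c2=2.
Step 20. [r4c6∈{1}] only 1 remains possible at r4c6 ⇒ r4c6=1.
Step 21. [r5c4∈{5}] nothing but 5 survives at r5c4. So r5c4=5.

Answer: 1 6 3 2 5 4 / 2 5 4 6 1 3 / 4 1 6 3 2 5 / 3 2 5 4 6 1 / 6 4 1 5 3 2 / 5 3 2 1 4 6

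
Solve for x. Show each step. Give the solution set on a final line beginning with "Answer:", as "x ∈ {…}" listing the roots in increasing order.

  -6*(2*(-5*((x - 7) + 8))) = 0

Step 1. [-6*(2*(-5*((x - 7) + 8))) = 0] -6 out front; divide by -6 ⇒ div: 2*(-5*((x - 7) + 8)) = 0.
Step 2. [2*(-5*((x - 7) + 8)) = 0] divide by the outer 2, so div: -5*((x - 7) + 8) = 0.
Step 3. [-5*((x - 7) + 8) = 0] leading coefficient -5: divide by -5. So div: (x - 7) + 8 = 0.
Step 4. [(x - 7) + 8 = 0] peel the +8: subtract 8 from each side ⇒ sub: x - 7 = -8.
Step 5. [x - 7 = -8] the outer -7 inverts by adding 7. So sub: x = -1.

Answer: x ∈ {-1}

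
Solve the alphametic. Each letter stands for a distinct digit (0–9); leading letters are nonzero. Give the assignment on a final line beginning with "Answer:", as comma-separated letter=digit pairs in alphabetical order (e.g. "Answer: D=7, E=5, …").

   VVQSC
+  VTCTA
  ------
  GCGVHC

Step 1. [G] the sum has 6 digits but both addends have 5; that extra leading digit G is the final carry, namely 1. So G=1.
Step 2. [col 1: C + A ≡ C (mod 10)] from column 1 (nothing yet, carry-in 0, digits 1 already taken and all letters distinct): A must equal 0 ⇒ A=0.
Step 3. [col 1: C + A ≡ C (mod 10)] several values work for C in column 1 (C + A ≡ C (mod 10), carry-in 0); try C=3. So C=3.
Step 4. [col 2: S + T ≡ H (mod 10)] no forcing yet in column 2 (carry-in 0); T=5 is free and consistent — try it. So T=5.
Step 5. [col 2: S + T ≡ H (mod 10)] column 2 (S + T ≡ H (mod 10), carry-in 0) doesn't pin H yet; pick H=4 and continue ⇒ H=4.
Step 6. [col 2: S + T ≡ H (mod 10)] column 2 reads S+T+carry(0)=H with T=5, H=4; with digits 0,1,3,4,5 already taken and all letters distinct, the only value for S is 9 ⇒ S=9.
Step 7. [col 3: Q + C ≡ V (mod 10)] column 3 (Q + C ≡ V (mod 10), carry-in 1) doesn't pin V yet; pick V=6 and continue ⇒ V=6.
Step 8. [col 3: Q + C ≡ V (mod 10)] from column 3 (C=3, V=6, carry-in 1, digits 0,1,3,4,5,6,9 already taken and all letters distinct): Q must equal 2. So Q=2.

Answer: A=0, C=3, G=1, H=4, Q=2, S=9, T=5, V=6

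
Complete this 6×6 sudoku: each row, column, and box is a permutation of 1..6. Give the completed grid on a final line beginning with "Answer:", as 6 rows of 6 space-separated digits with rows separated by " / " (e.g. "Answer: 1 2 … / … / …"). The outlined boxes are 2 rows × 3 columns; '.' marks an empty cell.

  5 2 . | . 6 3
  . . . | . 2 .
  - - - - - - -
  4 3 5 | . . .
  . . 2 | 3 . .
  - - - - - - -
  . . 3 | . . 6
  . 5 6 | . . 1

Step 1. [r5c2∈{1,4}] across box 5, 4 lands solely at r5c2, so r5c2=4.
Step 2. [r5c1∈{1,2}] across row 5, 1 lands solely at r5c1. So r5c1=1.
Step 3. [r4c2∈{1,6}] 1 has one home in box 3: r4c2, so r4c2=1.
Step 4. [r5c4∈{2,5}] 2 has one home in row 5: r5c4 ⇒ r5c4=2.
Step 5. [r6c4∈{4}] nothing but 4 survives at r6c4, so r6c4=4.
Step 6. [r2c6∈{4,5}] r2c6 is the only open cell in box 2 admitting 4, so r2c6=4.
Step 7. [r1c4∈{1}] nothing but 1 survives at r1c4, so r1c4=1.
Step 8. [r2c2∈{6}] only 6 remains possible at r2c2 ⇒ r2c2=6.
Step 9. [r4c6∈{5}] r4c6 is down to just 5, so r4c6=5.
Step 10. [r2c3∈{1}] nothing but 1 survives at r2c3 ⇒ r2c3=1.
Step 11. [r5c5∈{5}] only 5 remains possible at r5c5 ⇒ r5c5=5.
Step 12. [r4c1∈{6}] nothing but 6 survives at r4c1 ⇒ r4c1=6.
Step 13. [r4c5∈{4}] r4c5 is down to just 4, so r4c5=4.
Step 14. [r6c5∈{3}] r6c5 is down to just 3. So r6c5=3.
Step 15. [r3c5∈{1}] r3c5's peers cover all but 1 ⇒ r3c5=1.
Step 16. [r1c3∈{4}] r1c3 is down to just 4. So r1c3=4.
Step 17. [r6c1∈{2}] r6c1's peers cover all but 2 ⇒ r6c1=2.
Step 18. [r2c1∈{3}] nothing but 3 survives at r2c1. So r2c1=3.
Step 19. [r2c4∈{5}] only 5 remains possible at r2c4, so r2c4=5.
Step 20. [r3c6∈{2}] nothing but 2 survives at r3c6, so r3c6=2.
Step 21. [r3c4∈{6}] r3c4's peers cover all but 6 ⇒ r3c4=6.

Answer: 5 2 4 1 6 3 / 3 6 1 5 2 4 / 4 3 5 6 1 2 / 6 1 2 3 4 5 / 1 4 3 2 5 6 / 2 5 6 4 3 1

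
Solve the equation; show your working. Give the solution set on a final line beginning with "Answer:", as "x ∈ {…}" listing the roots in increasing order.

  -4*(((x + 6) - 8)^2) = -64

Step 1. [-4*(((x + 6) - 8)^2) = -64] leading coefficient -4: divide by -4. So div: ((x + 6) - 8)^2 = 16.
Step 2. [((x + 6) - 8)^2 = 16] 16 ≥ 0, LHS is (·)² — take ±√, so sqrt: (x + 6) - 8 = 4 or -4.
Step 3. [(x + 6) - 8 = 4 or -4] peel the -8: add 8 from each side. So sub: x + 6 = 12 or 4.
Step 4. [x + 6 = 12 or 4] subtract 6: x sits inside (… + 6), so sub: x = 6 or -2.

Answer: x ∈ {-2, 6}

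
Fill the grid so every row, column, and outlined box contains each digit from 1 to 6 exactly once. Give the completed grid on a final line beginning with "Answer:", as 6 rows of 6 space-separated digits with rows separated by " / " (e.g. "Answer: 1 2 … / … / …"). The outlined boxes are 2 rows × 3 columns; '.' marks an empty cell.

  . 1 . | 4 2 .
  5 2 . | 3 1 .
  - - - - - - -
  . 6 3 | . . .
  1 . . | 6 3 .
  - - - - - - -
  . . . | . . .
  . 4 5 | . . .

Step 1. [r5c3∈{1,2,6}] 1 has one home in col 3: r5c3 ⇒ r5c3=1.
Step 2. [r3c1∈{2,4}] col 1 places 4 nowhere but r3c1. So r3c1=4.
Step 3. [r2c6∈{6}] r2c6's peers cover all but 6 ⇒ r2c6=6.
Step 4. [r3c5∈{5}] r3c5 has the single candidate 5, so r3c5=5.
Step 5. [r5c2∈{3}] r5c2 is down to just 3 ⇒ r5c2=3.
Step 6. [r5c5∈{4,6}] in col 5, 4 fits only at r5c5. So r5c5=4.
Step 7. [r5c1∈{2,6}] row 5 places 6 nowhere but r5c1 ⇒ r5c1=6.
Step 8. [r5c4∈{2,5}] in col 4, 5 fits only at r5c4 ⇒ r5c4=5.
Step 9. [r5c6∈{2}] r5c6's peers cover all but 2. So r5c6=2.
Step 10. [r3c6∈{1}] only 1 remains possible at r3c6, so r3c6=1.
Step 11. [r6c4∈{1}] r6c4 is down to just 1. So r6c4=1.
Step 12. [r4c3∈{2}] nothing but 2 survives at r4c3 ⇒ r4c3=2.
Step 13. [r4c2∈{5}] only 5 remains possible at r4c2 ⇒ r4c2=5.
Step 14. [r6c6∈{3}] r6c6's peers cover all but 3. So r6c6=3.
Step 15. [r6c1∈{2}] only 2 remains possible at r6c1 ⇒ r6c1=2.
Step 16. [r2c3∈{4}] only 4 remains possible at r2c3, so r2c3=4.
Step 17. [r3c4∈{2}] r3c4 has the single candidate 2 ⇒ r3c4=2.
Step 18. [r1c6∈{5}] r1c6 is down to just 5. So r1c6=5.
Step 19. [r6c5∈{6}] only 6 remains possible at r6c5 ⇒ r6c5=6.
Step 20. [r4c6∈{4}] nothing but 4 survives at r4c6. So r4c6=4.
Step 21. [r1c1∈{3}] r1c1 is down to just 3 ⇒ r1c1=3.
Step 22. [r1c3∈{6}] only 6 remains possible at r1c3, so r1c3=6.

Answer: 3 1 6 4 2 5 / 5 2 4 3 1 6 / 4 6 3 2 5 1 / 1 5 2 6 3 4 / 6 3 1 5 4 2 / 2 4 5 1 6 3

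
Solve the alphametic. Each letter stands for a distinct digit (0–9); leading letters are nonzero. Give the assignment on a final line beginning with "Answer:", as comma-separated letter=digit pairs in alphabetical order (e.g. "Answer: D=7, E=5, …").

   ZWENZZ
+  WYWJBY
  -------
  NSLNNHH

Step 1. [N] N is the leading digit of a 7-digit sum of two 6-digit numbers; the final carry is exactly 1 ⇒ N=1.
Step 2. [col 1: Z + Y ≡ H (mod 10)] column 1 (Z + Y ≡ H (mod 10), carry-in 0) doesn't pin Z yet; pick Z=8 and continue, so Z=8.
Step 3. [col 1: Z + Y ≡ H (mod 10)] several values work for H in column 1 (Z + Y ≡ H (mod 10), carry-in 0); try H=4. So H=4.
Step 4. [col 1: Z + Y ≡ H (mod 10)] from column 1 (Z=8, H=4, carry-in 0, digits 1,4,8 already taken and all letters distinct): Y must equal 6 ⇒ Y=6.
Step 5. [col 2: Z + B ≡ H (mod 10)] column 2: given Z=8, H=4, carry-in 1, and digits 1,4,6,8 already taken and all letters distinct, Z+B≡H (mod 10) forces B=5, so B=5.
Step 6. [col 3: N + J ≡ N (mod 10)] in column 3 we have N+J≡N with carry-in 1; given N=1 and digits 1,4,5,6,8 already taken and all letters distinct, that pins J to 9. So J=9.
Step 7. [col 4: E + W ≡ N (mod 10)] several values work for W in column 4 (E + W ≡ N (mod 10), carry-in 1); try W=3 ⇒ W=3.
Step 8. [col 4: E + W ≡ N (mod 10)] in column 4 we have E+W≡N with carry-in 1; given W=3, N=1 and digits 1,3,4,5,6,8,9 already taken and all letters distinct, that pins E to 7 ⇒ E=7.
Step 9. [col 5: W + Y ≡ L (mod 10)] in column 5 we have W+Y≡L with carry-in 1; given W=3, Y=6 and digits 1,3,4,5,6,7,8,9 already taken and all letters distinct, that pins L to 0. So L=0.
Step 10. [col 6: Z + W ≡ S (mod 10)] column 6: given Z=8, W=3, carry-in 1, and digits 0,1,3,4,5,6,7,8,9 already taken and all letters distinct, Z+W≡S (mod 10) forces S=2, so S=2.

Answer: B=5, E=7, H=4, J=9, L=0, N=1, S=2, W=3, Y=6, Z=8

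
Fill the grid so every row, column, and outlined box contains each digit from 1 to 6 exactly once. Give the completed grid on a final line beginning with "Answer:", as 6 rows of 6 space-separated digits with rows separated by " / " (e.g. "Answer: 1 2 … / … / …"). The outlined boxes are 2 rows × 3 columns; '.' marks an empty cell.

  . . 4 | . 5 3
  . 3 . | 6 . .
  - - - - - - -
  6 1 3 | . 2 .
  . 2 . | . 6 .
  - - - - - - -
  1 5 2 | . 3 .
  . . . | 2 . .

Step 1. [r6c6∈{1,4,5,6}] r6c6 is the only open cell in row 6 admitting 5 ⇒ r6c6=5.
Step 2. [r3c6∈{4}] r3c6 is down to just 4. So r3c6=4.
Step 3. [r2c3∈{1,5}] across col 3, 1 lands solely at r2c3. So r2c3=1.
Step 4. [r6c2∈{4,6}] r6c2 is the only open cell in col 2 admitting 4. So r6c2=4.
Step 5. [r4c3∈{5}] r4c3's peers cover all but 5, so r4c3=5.
Step 6. [r4c4∈{1,3}] in row 4, 3 fits only at r4c4. So r4c4=3.
Step 7. [r1c1∈{2}] only 2 remains possible at r1c1, so r1c1=2.
Step 8. [r1c4∈{1}] r1c4's peers cover all but 1 ⇒ r1c4=1.
Step 9. [r2c5∈{4}] r2c5 is down to just 4 ⇒ r2c5=4.
Step 10. [r4c1∈{4}] r4c1's peers cover all but 4, so r4c1=4.
Step 11. [r2c6∈{2}] nothing but 2 survives at r2c6. So r2c6=2.
Step 12. [r6c3∈{6}] r6c3 has the single candidate 6 ⇒ r6c3=6.
Step 13. [r6c1∈{3}] only 3 remains possible at r6c1, so r6c1=3.
Step 14. [r3c4∈{5}] r3c4 is down to just 5 ⇒ r3c4=5.
Step 15. [r4c6∈{1}] r4c6 is down to just 1 ⇒ r4c6=1.
Step 16. [r2c1∈{5}] nothing but 5 survives at r2c1, so r2c1=5.
Step 17. [r5c6∈{6}] nothing but 6 survives at r5c6 ⇒ r5c6=6.
Step 18. [r1c2∈{6}] nothing but 6 survives at r1c2, so r1c2=6.
Step 19. [r5c4∈{4}] r5c4 is down to just 4, so r5c4=4.
Step 20. [r6c5∈{1}] r6c5 has the single candidate 1. So r6c5=1.

Answer: 2 6 4 1 5 3 / 5 3 1 6 4 2 / 6 1 3 5 2 4 / 4 2 5 3 6 1 / 1 5 2 4 3 6 / 3 4 6 2 1 5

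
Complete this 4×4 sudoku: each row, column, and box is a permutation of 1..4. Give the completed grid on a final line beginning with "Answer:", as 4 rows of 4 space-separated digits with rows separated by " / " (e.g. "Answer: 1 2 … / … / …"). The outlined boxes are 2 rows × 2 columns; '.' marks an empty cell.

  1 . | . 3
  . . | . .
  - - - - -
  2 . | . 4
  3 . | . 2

Step 1. [r2c1∈{4}] r2c1's peers cover all but 4. So r2c1=4.
Step 2. [r4c3∈{1}] r4c3 is down to just 1. So r4c3=1.
Step 3. [r1c2∈{2}] r1c2's peers cover all but 2. So r1c2=2.
Step 4. [r2c4∈{1}] only 1 remains possible at r2c4 ⇒ r2c4=1.
Step 5. [r3c3∈{3}] only 3 remains possible at r3c3, so r3c3=3.
Step 6. [r2c2∈{3}] nothing but 3 survives at r2c2 ⇒ r2c2=3.
Step 7. [r4c2∈{4}] r4c2 is down to just 4. So r4c2=4.
Step 8. [r1c3∈{4}] r1c3 has the single candidate 4, so r1c3=4.
Step 9. [r3c2∈{1}] nothing but 1 survives at r3c2. So r3c2=1.
Step 10. [r2c3∈{2}] nothing but 2 survives at r2c3. So r2c3=2.

Answer: 1 2 4 3 / 4 3 2 1 / 2 1 3 4 / 3 4 1 2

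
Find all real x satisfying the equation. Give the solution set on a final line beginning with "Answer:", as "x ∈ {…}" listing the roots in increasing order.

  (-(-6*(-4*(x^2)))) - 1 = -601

Step 1. [(-(-6*(-4*(x^2)))) - 1 = -601] 1 comes off first (add 1) ⇒ sub: -(-6*(-4*(x^2))) = -600.
Step 2. [-(-6*(-4*(x^2))) = -600] leading − — multiply by −1. So neg: -6*(-4*(x^2)) = 600.
Step 3. [-6*(-4*(x^2)) = 600] leading coefficient -6: divide by -6. So div: -4*(x^2) = -100.
Step 4. [-4*(x^2) = -100] leading coefficient -4: divide by -4. So div: x^2 = 25.
Step 5. [x^2 = 25] √ both sides: 25 ≥ 0 gives two branches ⇒ sqrt: x = 5 or -5.

Answer: x ∈ {-5, 5}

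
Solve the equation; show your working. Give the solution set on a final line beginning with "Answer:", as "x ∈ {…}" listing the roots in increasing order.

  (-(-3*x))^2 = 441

Step 1. [(-(-3*x))^2 = 441] √ both sides: 441 ≥ 0 gives two branches ⇒ sqrt: -(-3*x) = 21 or -21.
Step 2. [-(-3*x) = 21 or -21] leading − — multiply by −1. So neg: -3*x = -21 or 21.
Step 3. [-3*x = -21 or 21] LHS = -3·(…); ÷-3 both sides ⇒ div: x = 7 or -7.

Answer: x ∈ {-7, 7}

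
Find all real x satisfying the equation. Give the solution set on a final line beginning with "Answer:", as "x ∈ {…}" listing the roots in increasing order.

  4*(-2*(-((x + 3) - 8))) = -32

Step 1. [4*(-2*(-((x + 3) - 8))) = -32] 4·(inner) — divide through by 4 ⇒ div: -2*(-((x + 3) - 8)) = -8.
Step 2. [-2*(-((x + 3) - 8)) = -8] -2 out front; divide by -2. So div: -((x + 3) - 8) = 4.
Step 3. [-((x + 3) - 8) = 4] flip signs both sides. So neg: (x + 3) - 8 = -4.
Step 4. [(x + 3) - 8 = -4] 8 comes off first (add 8) ⇒ sub: x + 3 = 4.
Step 5. [x + 3 = 4] 3 comes off first (subtract 3). So sub: x = 1.

Answer: x ∈ {1}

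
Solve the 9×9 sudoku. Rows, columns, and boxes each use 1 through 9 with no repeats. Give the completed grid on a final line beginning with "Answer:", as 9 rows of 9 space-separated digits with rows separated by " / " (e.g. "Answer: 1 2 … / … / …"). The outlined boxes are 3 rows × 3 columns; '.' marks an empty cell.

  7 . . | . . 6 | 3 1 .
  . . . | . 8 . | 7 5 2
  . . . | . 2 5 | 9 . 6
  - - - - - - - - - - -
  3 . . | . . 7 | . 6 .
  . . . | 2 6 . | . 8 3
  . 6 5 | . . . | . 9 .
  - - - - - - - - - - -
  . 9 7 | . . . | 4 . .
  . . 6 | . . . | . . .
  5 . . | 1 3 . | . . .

Step 1. [r2c6∈{1,3,4,9}] in box 2, 1 fits only at r2c6. So r2c6=1.
Step 2. [r8c2∈{1,2,3,4,8}] in box 7, 3 fits only at r8c2. So r8c2=3.
Step 3. [r2c2∈{4}] r2c2 is down to just 4, so r2c2=4.
Step 4. [r1c9∈{4,8}] box 3 places 8 nowhere but r1c9 ⇒ r1c9=8.
Step 5. [r8c5∈{4,5,7,9}] col 5 places 7 nowhere but r8c5 ⇒ r8c5=7.
Step 6. [r8c8∈{2}] nothing but 2 survives at r8c8. So r8c8=2.
Step 7. [r5c7∈{1,5}] 5 has one home in row 5: r5c7. So r5c7=5.
Step 8. [r7c5∈{5}] nothing but 5 survives at r7c5. So r7c5=5.
Step 9. [r7c9∈{1}] r7c9 is down to just 1, so r7c9=1.
Step 10. [r8c1∈{1,4,8}] in row 8, 1 fits only at r8c1, so r8c1=1.
Step 11. [r9c3∈{2,4,8}] r9c3 is the only open cell in box 7 admitting 4 ⇒ r9c3=4.
Step 12. [r3c1∈{8}] r3c1 has the single candidate 8 ⇒ r3c1=8.
Step 13. [r4c3∈{1,2,8,9}] 8 has one home in col 3: r4c3. So r4c3=8.
Step 14. [r6c6∈{3,4,8}] 3 has one home in col 6: r6c6. So r6c6=3.
Step 15. [r7c1∈{2}] r7c1 has the single candidate 2, so r7c1=2.
Step 16. [r6c1∈{4}] r6c1's peers cover all but 4 ⇒ r6c1=4.
Step 17. [r5c6∈{4,9}] in row 5, 4 fits only at r5c6. So r5c6=4.
Step 18. [r8c4∈{4,8,9}] r8c4 is the only open cell in row 8 admitting 4, so r8c4=4.
Step 19. [r1c4∈{9}] nothing but 9 survives at r1c4. So r1c4=9.
Step 20. [r4c2∈{1,2}] box 4 places 2 nowhere but r4c2. So r4c2=2.
Step 21. [r7c6∈{8}] nothing but 8 survives at r7c6, so r7c6=8.
Step 22. [r6c5∈{1}] only 1 remains possible at r6c5. So r6c5=1.
Step 23. [r3c2∈{1}] r3c2's peers cover all but 1. So r3c2=1.
Step 24. [r2c4∈{3}] r2c4's peers cover all but 3, so r2c4=3.
Step 25. [r8c6∈{9}] nothing but 9 survives at r8c6, so r8c6=9.
Step 26. [r2c3∈{9}] r2c3 is down to just 9. So r2c3=9.
Step 27. [r9c2∈{8}] r9c2 has the single candidate 8 ⇒ r9c2=8.
Step 28. [r9c9∈{7,9}] row 9 places 9 nowhere but r9c9 ⇒ r9c9=9.
Step 29. [r5c3∈{1}] r5c3's peers cover all but 1 ⇒ r5c3=1.
Step 30. [r1c3∈{2}] r1c3's peers cover all but 2. So r1c3=2.
Step 31. [r9c7∈{6}] r9c7 is down to just 6 ⇒ r9c7=6.
Step 32. [r7c8∈{3}] r7c8's peers cover all but 3, so r7c8=3.
Step 33. [r6c9∈{7}] r6c9 has the single candidate 7. So r6c9=7.
Step 34. [r9c8∈{7}] r9c8 has the single candidate 7, so r9c8=7.
Step 35. [r5c1∈{9}] only 9 remains possible at r5c1, so r5c1=9.
Step 36. [r2c1∈{6}] nothing but 6 survives at r2c1 ⇒ r2c1=6.
Step 37. [r4c7∈{1}] r4c7 has the single candidate 1, so r4c7=1.
Step 38. [r9c6∈{2}] r9c6 has the single candidate 2 ⇒ r9c6=2.
Step 39. [r1c2∈{5}] only 5 remains possible at r1c2. So r1c2=5.
Step 40. [r3c8∈{4}] r3c8's peers cover all but 4 ⇒ r3c8=4.
Step 41. [r5c2∈{7}] r5c2 is down to just 7, so r5c2=7.
Step 42. [r4c4∈{5}] r4c4's peers cover all but 5. So r4c4=5.
Step 43. [r8c7∈{8}] only 8 remains possible at r8c7. So r8c7=8.
Step 44. [r1c5∈{4}] r1c5 is down to just 4. So r1c5=4.
Step 45. [r7c4∈{6}] only 6 remains possible at r7c4. So r7c4=6.
Step 46. [r3c4∈{7}] r3c4 has the single candidate 7 ⇒ r3c4=7.
Step 47. [r4c9∈{4}] nothing but 4 survives at r4c9, so r4c9=4.
Step 48. [r8c9∈{5}] r8c9 is down to just 5 ⇒ r8c9=5.
Step 49. [r3c3∈{3}] nothing but 3 survives at r3c3 ⇒ r3c3=3.
Step 50. [r4c5∈{9}] r4c5's peers cover all but 9 ⇒ r4c5=9.
Step 51. [r6c7∈{2}] r6c7's peers cover all but 2. So r6c7=2.
Step 52. [r6c4∈{8}] r6c4 has the single candidate 8, so r6c4=8.

Answer: 7 5 2 9 4 6 3 1 8 / 6 4 9 3 8 1 7 5 2 / 8 1 3 7 2 5 9 4 6 / 3 2 8 5 9 7 1 6 4 / 9 7 1 2 6 4 5 8 3 / 4 6 5 8 1 3 2 9 7 / 2 9 7 6 5 8 4 3 1 / 1 3 6 4 7 9 8 2 5 / 5 8 4 1 3 2 6 7 9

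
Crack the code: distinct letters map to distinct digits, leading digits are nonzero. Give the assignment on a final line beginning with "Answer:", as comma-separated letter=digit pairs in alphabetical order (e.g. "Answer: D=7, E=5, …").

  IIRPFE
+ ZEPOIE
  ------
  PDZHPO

Step 1. [col 1: E + E ≡ O (mod 10)] several values work for O in column 1 (E + E ≡ O (mod 10), carry-in 0); try O=2, so O=2.
Step 2. [col 1: E + E ≡ O (mod 10)] column 1 (E + E ≡ O (mod 10), carry-in 0) doesn't pin E yet; pick E=6 and continue ⇒ E=6.
Step 3. [col 2: F + I ≡ P (mod 10)] no forcing yet in column 2 (carry-in 1); I=1 is free and consistent — try it ⇒ I=1.
Step 4. [col 2: F + I ≡ P (mod 10)] no forcing yet in column 2 (carry-in 1); F=3 is free and consistent — try it ⇒ F=3.
Step 5. [col 2: F + I ≡ P (mod 10)] in column 2 we have F+I≡P with carry-in 1; given F=3, I=1 and digits 1,2,3,6 already taken and all letters distinct, that pins P to 5 ⇒ P=5.
Step 6. [col 3: P + O ≡ H (mod 10)] column 3: given P=5, O=2, carry-in 0, and digits 1,2,3,5,6 already taken and all letters distinct, P+O≡H (mod 10) forces H=7, so H=7.
Step 7. [col 4: R + P ≡ Z (mod 10)] column 4 (R + P ≡ Z (mod 10), carry-in 0) doesn't pin Z yet; pick Z=4 and continue ⇒ Z=4.
Step 8. [col 4: R + P ≡ Z (mod 10)] column 4: given P=5, Z=4, carry-in 0, and digits 1,2,3,4,5,6,7 already taken and all letters distinct, R+P≡Z (mod 10) forces R=9, so R=9.
Step 9. [col 5: I + E ≡ D (mod 10)] from column 5 (I=1, E=6, carry-in 1, digits 1,2,3,4,5,6,7,9 already taken and all letters distinct): D must equal 8 ⇒ D=8.

Answer: D=8, E=6, F=3, H=7, I=1, O=2, P=5, R=9, Z=4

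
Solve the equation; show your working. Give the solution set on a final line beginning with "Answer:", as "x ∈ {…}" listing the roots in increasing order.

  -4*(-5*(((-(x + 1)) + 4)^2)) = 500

Step 1. [-4*(-5*(((-(x + 1)) + 4)^2)) = 500] -4·(inner) — divide through by -4 ⇒ div: -5*(((-(x + 1)) + 4)^2) = -125.
Step 2. [-5*(((-(x + 1)) + 4)^2) = -125] LHS = -5·(…); ÷-5 both sides. So div: ((-(x + 1)) + 4)^2 = 25.
Step 3. [((-(x + 1)) + 4)^2 = 25] √ both sides: 25 ≥ 0 gives two branches ⇒ sqrt: (-(x + 1)) + 4 = 5 or -5.
Step 4. [(-(x + 1)) + 4 = 5 or -5] 4 comes off first (subtract 4) ⇒ sub: -(x + 1) = 1 or -9.
Step 5. [-(x + 1) = 1 or -9] flip signs both sides, so neg: x + 1 = -1 or 9.
Step 6. [x + 1 = -1 or 9] 1 comes off first (subtract 1). So sub: x = -2 or 8.

Answer: x ∈ {-2, 8}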